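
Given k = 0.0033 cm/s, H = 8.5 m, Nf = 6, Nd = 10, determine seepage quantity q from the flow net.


Result: 0.0001683 m^3/s per m

Derivation:
Convert k to m/s for unit consistency with H:
k = 0.0033 cm/s = 0.0033 / 100 m/s = 3.3e-05 m/s
Using q = k * H * Nf / Nd
Nf / Nd = 6 / 10 = 0.6
q = 3.3e-05 * 8.5 * 0.6
q = 0.0001683 m^3/s per m


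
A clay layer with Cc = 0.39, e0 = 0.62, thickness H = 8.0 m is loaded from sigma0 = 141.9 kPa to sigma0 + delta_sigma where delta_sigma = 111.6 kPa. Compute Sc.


Result: 0.4853 m

Derivation:
Using Sc = Cc * H / (1 + e0) * log10((sigma0 + delta_sigma) / sigma0)
Stress ratio = (141.9 + 111.6) / 141.9 = 1.78647
log10(1.78647) = 0.251996
Cc * H / (1 + e0) = 0.39 * 8.0 / (1 + 0.62) = 1.92593
Sc = 1.92593 * 0.251996
Sc = 0.4853 m


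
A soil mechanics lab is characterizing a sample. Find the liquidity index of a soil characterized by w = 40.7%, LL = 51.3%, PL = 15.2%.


First compute the plasticity index:
PI = LL - PL = 51.3 - 15.2 = 36.1
Then compute the liquidity index:
LI = (w - PL) / PI
LI = (40.7 - 15.2) / 36.1
LI = 0.706


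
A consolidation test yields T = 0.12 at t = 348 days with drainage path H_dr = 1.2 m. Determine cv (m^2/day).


Result: 0.0005 m^2/day

Derivation:
Using cv = T * H_dr^2 / t
H_dr^2 = 1.2^2 = 1.44
cv = 0.12 * 1.44 / 348
cv = 0.0005 m^2/day


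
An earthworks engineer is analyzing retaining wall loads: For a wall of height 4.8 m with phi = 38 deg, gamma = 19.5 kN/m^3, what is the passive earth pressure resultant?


Compute passive earth pressure coefficient:
Kp = tan^2(45 + phi/2) = tan^2(64.0) = 4.203746
Compute passive force:
Pp = 0.5 * Kp * gamma * H^2
Pp = 0.5 * 4.203746 * 19.5 * 4.8^2
Pp = 944.33 kN/m


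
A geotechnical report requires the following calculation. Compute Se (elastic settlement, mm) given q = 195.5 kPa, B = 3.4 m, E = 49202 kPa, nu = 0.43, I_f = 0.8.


Result: 8.809 mm

Derivation:
Using Se = q * B * (1 - nu^2) * I_f / E
1 - nu^2 = 1 - 0.43^2 = 0.8151
Se = 195.5 * 3.4 * 0.8151 * 0.8 / 49202
Se = 0.008809 m
Convert to mm: Se = 0.008809 * 1000 = 8.809 mm


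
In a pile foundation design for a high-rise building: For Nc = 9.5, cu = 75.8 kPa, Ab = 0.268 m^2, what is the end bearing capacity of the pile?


Result: 192.99 kN

Derivation:
Using Qb = Nc * cu * Ab
Qb = 9.5 * 75.8 * 0.268
Qb = 192.99 kN


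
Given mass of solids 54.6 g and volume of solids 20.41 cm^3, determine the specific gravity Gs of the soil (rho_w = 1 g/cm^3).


Using Gs = m_s / (V_s * rho_w)
Since rho_w = 1 g/cm^3:
Gs = 54.6 / 20.41
Gs = 2.675


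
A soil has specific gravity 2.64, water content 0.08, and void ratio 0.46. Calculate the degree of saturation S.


Using S = Gs * w / e
S = 2.64 * 0.08 / 0.46
S = 0.4591


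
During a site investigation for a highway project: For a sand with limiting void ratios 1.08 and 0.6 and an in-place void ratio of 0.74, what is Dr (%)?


Using Dr = (e_max - e) / (e_max - e_min) * 100
e_max - e = 1.08 - 0.74 = 0.34
e_max - e_min = 1.08 - 0.6 = 0.48
Dr = 0.34 / 0.48 * 100
Dr = 70.83 %


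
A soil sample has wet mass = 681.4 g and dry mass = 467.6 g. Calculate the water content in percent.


Using w = (m_wet - m_dry) / m_dry * 100
m_wet - m_dry = 681.4 - 467.6 = 213.8 g
w = 213.8 / 467.6 * 100
w = 45.72 %


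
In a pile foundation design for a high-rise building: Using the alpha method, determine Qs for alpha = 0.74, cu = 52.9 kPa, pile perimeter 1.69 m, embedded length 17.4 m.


Using Qs = alpha * cu * perimeter * L
Qs = 0.74 * 52.9 * 1.69 * 17.4
Qs = 1151.13 kN


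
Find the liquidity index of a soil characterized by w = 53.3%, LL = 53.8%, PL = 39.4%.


Result: 0.965

Derivation:
First compute the plasticity index:
PI = LL - PL = 53.8 - 39.4 = 14.4
Then compute the liquidity index:
LI = (w - PL) / PI
LI = (53.3 - 39.4) / 14.4
LI = 0.965


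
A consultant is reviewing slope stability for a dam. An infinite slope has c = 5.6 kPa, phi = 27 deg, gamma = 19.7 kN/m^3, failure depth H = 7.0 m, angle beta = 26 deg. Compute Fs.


Using Fs = c / (gamma*H*sin(beta)*cos(beta)) + tan(phi)/tan(beta)
Cohesion contribution = 5.6 / (19.7*7.0*sin(26)*cos(26))
Cohesion contribution = 0.103067
Friction contribution = tan(27)/tan(26) = 1.04468
Fs = 0.103067 + 1.04468
Fs = 1.148


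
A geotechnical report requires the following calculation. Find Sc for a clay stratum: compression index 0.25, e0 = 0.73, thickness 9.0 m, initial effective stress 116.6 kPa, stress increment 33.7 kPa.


Result: 0.1434 m

Derivation:
Using Sc = Cc * H / (1 + e0) * log10((sigma0 + delta_sigma) / sigma0)
Stress ratio = (116.6 + 33.7) / 116.6 = 1.28902
log10(1.28902) = 0.11026
Cc * H / (1 + e0) = 0.25 * 9.0 / (1 + 0.73) = 1.30058
Sc = 1.30058 * 0.11026
Sc = 0.1434 m


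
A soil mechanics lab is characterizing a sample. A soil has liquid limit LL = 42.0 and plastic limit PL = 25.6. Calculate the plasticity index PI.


Using PI = LL - PL
PI = 42.0 - 25.6
PI = 16.4


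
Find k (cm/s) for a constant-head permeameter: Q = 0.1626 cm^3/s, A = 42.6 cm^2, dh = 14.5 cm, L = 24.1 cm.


Result: 0.006344 cm/s

Derivation:
Compute hydraulic gradient:
i = dh / L = 14.5 / 24.1 = 0.60166
Then apply Darcy's law:
k = Q / (A * i)
k = 0.1626 / (42.6 * 0.60166)
k = 0.1626 / 25.6307
k = 0.006344 cm/s


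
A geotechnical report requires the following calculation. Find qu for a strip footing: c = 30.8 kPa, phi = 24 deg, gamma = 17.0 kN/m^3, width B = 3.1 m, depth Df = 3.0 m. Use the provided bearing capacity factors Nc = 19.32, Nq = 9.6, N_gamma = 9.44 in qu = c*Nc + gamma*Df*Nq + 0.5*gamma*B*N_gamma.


Compute qu = c*Nc + gamma*Df*Nq + 0.5*gamma*B*N_gamma
Term 1: 30.8 * 19.32 = 595.056
Term 2: 17.0 * 3.0 * 9.6 = 489.6
Term 3: 0.5 * 17.0 * 3.1 * 9.44 = 248.744
qu = 595.056 + 489.6 + 248.744
qu = 1333.4 kPa


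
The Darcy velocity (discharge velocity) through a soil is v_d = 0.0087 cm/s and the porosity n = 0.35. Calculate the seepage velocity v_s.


Using v_s = v_d / n
v_s = 0.0087 / 0.35
v_s = 0.02486 cm/s


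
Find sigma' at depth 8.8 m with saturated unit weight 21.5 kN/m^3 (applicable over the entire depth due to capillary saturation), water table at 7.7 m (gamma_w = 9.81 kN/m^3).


Total stress = gamma_sat * depth
sigma = 21.5 * 8.8 = 189.2 kPa
Pore water pressure u = gamma_w * (depth - d_wt)
u = 9.81 * (8.8 - 7.7) = 10.791 kPa
Effective stress = sigma - u
sigma' = 189.2 - 10.791 = 178.41 kPa


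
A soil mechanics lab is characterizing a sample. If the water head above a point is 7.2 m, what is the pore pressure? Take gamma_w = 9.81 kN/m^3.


Using u = gamma_w * h_w
u = 9.81 * 7.2
u = 70.63 kPa


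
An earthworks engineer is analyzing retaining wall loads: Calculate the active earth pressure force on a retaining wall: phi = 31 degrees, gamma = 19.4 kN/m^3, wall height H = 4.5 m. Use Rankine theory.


Compute active earth pressure coefficient:
Ka = tan^2(45 - phi/2) = tan^2(29.5) = 0.320099
Compute active force:
Pa = 0.5 * Ka * gamma * H^2
Pa = 0.5 * 0.320099 * 19.4 * 4.5^2
Pa = 62.88 kN/m


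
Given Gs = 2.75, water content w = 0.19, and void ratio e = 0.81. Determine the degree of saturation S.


Result: 0.6451

Derivation:
Using S = Gs * w / e
S = 2.75 * 0.19 / 0.81
S = 0.6451


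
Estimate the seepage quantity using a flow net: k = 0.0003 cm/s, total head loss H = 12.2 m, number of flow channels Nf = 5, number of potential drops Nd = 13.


Result: 1.408e-05 m^3/s per m

Derivation:
Convert k to m/s for unit consistency with H:
k = 0.0003 cm/s = 0.0003 / 100 m/s = 3e-06 m/s
Using q = k * H * Nf / Nd
Nf / Nd = 5 / 13 = 0.3846
q = 3e-06 * 12.2 * 0.3846
q = 1.408e-05 m^3/s per m


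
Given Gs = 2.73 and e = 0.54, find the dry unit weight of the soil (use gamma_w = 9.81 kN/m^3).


Result: 17.39 kN/m^3

Derivation:
Using gamma_d = Gs * gamma_w / (1 + e)
gamma_d = 2.73 * 9.81 / (1 + 0.54)
gamma_d = 2.73 * 9.81 / 1.54
gamma_d = 17.39 kN/m^3


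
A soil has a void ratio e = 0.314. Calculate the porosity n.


Using the relation n = e / (1 + e)
n = 0.314 / (1 + 0.314)
n = 0.314 / 1.314
n = 0.239


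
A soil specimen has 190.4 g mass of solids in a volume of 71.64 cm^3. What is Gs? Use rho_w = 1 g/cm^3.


Using Gs = m_s / (V_s * rho_w)
Since rho_w = 1 g/cm^3:
Gs = 190.4 / 71.64
Gs = 2.658


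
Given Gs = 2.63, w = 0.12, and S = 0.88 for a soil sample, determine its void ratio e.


Using the relation e = Gs * w / S
e = 2.63 * 0.12 / 0.88
e = 0.3586


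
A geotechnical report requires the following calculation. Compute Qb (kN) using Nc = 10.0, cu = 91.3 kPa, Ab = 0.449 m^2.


Using Qb = Nc * cu * Ab
Qb = 10.0 * 91.3 * 0.449
Qb = 409.94 kN


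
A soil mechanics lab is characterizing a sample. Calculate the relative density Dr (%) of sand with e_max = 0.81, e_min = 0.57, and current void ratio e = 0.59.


Using Dr = (e_max - e) / (e_max - e_min) * 100
e_max - e = 0.81 - 0.59 = 0.22
e_max - e_min = 0.81 - 0.57 = 0.24
Dr = 0.22 / 0.24 * 100
Dr = 91.67 %


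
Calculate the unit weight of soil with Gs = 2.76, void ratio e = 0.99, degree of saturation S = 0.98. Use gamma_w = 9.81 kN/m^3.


Using gamma = gamma_w * (Gs + S*e) / (1 + e)
Numerator: Gs + S*e = 2.76 + 0.98*0.99 = 3.7302
Denominator: 1 + e = 1 + 0.99 = 1.99
gamma = 9.81 * 3.7302 / 1.99
gamma = 18.389 kN/m^3


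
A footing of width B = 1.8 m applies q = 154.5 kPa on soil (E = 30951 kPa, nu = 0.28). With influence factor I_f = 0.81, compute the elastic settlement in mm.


Using Se = q * B * (1 - nu^2) * I_f / E
1 - nu^2 = 1 - 0.28^2 = 0.9216
Se = 154.5 * 1.8 * 0.9216 * 0.81 / 30951
Se = 0.006707 m
Convert to mm: Se = 0.006707 * 1000 = 6.707 mm


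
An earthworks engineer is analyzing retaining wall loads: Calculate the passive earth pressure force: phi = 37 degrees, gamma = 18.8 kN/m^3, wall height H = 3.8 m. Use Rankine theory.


Compute passive earth pressure coefficient:
Kp = tan^2(45 + phi/2) = tan^2(63.5) = 4.022791
Compute passive force:
Pp = 0.5 * Kp * gamma * H^2
Pp = 0.5 * 4.022791 * 18.8 * 3.8^2
Pp = 546.04 kN/m


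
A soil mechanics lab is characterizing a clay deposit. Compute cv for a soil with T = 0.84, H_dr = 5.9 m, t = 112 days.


Result: 0.26108 m^2/day

Derivation:
Using cv = T * H_dr^2 / t
H_dr^2 = 5.9^2 = 34.81
cv = 0.84 * 34.81 / 112
cv = 0.26108 m^2/day


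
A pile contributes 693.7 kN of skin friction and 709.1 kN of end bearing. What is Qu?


Using Qu = Qf + Qb
Qu = 693.7 + 709.1
Qu = 1402.8 kN


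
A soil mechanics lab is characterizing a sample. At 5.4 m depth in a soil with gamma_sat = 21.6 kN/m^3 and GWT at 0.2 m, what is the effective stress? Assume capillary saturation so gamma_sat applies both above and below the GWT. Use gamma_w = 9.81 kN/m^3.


Result: 65.63 kPa

Derivation:
Total stress = gamma_sat * depth
sigma = 21.6 * 5.4 = 116.64 kPa
Pore water pressure u = gamma_w * (depth - d_wt)
u = 9.81 * (5.4 - 0.2) = 51.012 kPa
Effective stress = sigma - u
sigma' = 116.64 - 51.012 = 65.63 kPa


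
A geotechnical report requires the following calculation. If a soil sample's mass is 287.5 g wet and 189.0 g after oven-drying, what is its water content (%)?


Result: 52.12 %

Derivation:
Using w = (m_wet - m_dry) / m_dry * 100
m_wet - m_dry = 287.5 - 189.0 = 98.5 g
w = 98.5 / 189.0 * 100
w = 52.12 %


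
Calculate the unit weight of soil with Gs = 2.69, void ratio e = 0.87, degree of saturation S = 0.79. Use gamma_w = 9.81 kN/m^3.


Using gamma = gamma_w * (Gs + S*e) / (1 + e)
Numerator: Gs + S*e = 2.69 + 0.79*0.87 = 3.3773
Denominator: 1 + e = 1 + 0.87 = 1.87
gamma = 9.81 * 3.3773 / 1.87
gamma = 17.717 kN/m^3


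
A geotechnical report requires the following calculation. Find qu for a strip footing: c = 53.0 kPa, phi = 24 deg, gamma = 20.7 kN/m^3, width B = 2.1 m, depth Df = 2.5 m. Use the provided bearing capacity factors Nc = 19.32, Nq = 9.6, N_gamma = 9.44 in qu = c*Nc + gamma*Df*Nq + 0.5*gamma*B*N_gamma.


Compute qu = c*Nc + gamma*Df*Nq + 0.5*gamma*B*N_gamma
Term 1: 53.0 * 19.32 = 1023.96
Term 2: 20.7 * 2.5 * 9.6 = 496.8
Term 3: 0.5 * 20.7 * 2.1 * 9.44 = 205.1784
qu = 1023.96 + 496.8 + 205.1784
qu = 1725.94 kPa


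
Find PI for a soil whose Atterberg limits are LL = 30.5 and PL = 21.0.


Using PI = LL - PL
PI = 30.5 - 21.0
PI = 9.5


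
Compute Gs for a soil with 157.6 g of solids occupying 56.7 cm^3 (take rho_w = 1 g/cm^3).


Result: 2.78

Derivation:
Using Gs = m_s / (V_s * rho_w)
Since rho_w = 1 g/cm^3:
Gs = 157.6 / 56.7
Gs = 2.78


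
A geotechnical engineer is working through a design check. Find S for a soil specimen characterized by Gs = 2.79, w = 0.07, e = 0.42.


Using S = Gs * w / e
S = 2.79 * 0.07 / 0.42
S = 0.465


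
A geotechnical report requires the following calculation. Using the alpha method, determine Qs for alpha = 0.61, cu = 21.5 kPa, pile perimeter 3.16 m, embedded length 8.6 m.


Result: 356.41 kN

Derivation:
Using Qs = alpha * cu * perimeter * L
Qs = 0.61 * 21.5 * 3.16 * 8.6
Qs = 356.41 kN


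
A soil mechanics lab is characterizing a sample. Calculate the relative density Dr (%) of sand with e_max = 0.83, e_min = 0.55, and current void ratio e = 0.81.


Using Dr = (e_max - e) / (e_max - e_min) * 100
e_max - e = 0.83 - 0.81 = 0.02
e_max - e_min = 0.83 - 0.55 = 0.28
Dr = 0.02 / 0.28 * 100
Dr = 7.14 %


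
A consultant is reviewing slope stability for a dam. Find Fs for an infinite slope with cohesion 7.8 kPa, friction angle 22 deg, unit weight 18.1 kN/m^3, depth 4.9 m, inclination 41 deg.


Using Fs = c / (gamma*H*sin(beta)*cos(beta)) + tan(phi)/tan(beta)
Cohesion contribution = 7.8 / (18.1*4.9*sin(41)*cos(41))
Cohesion contribution = 0.177622
Friction contribution = tan(22)/tan(41) = 0.464779
Fs = 0.177622 + 0.464779
Fs = 0.642


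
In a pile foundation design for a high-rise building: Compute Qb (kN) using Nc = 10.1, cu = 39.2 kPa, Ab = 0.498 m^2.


Using Qb = Nc * cu * Ab
Qb = 10.1 * 39.2 * 0.498
Qb = 197.17 kN


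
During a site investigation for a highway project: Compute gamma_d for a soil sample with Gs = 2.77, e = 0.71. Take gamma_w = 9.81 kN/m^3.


Result: 15.891 kN/m^3

Derivation:
Using gamma_d = Gs * gamma_w / (1 + e)
gamma_d = 2.77 * 9.81 / (1 + 0.71)
gamma_d = 2.77 * 9.81 / 1.71
gamma_d = 15.891 kN/m^3


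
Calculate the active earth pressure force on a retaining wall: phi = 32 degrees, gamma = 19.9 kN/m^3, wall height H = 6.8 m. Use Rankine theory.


Compute active earth pressure coefficient:
Ka = tan^2(45 - phi/2) = tan^2(29.0) = 0.307259
Compute active force:
Pa = 0.5 * Ka * gamma * H^2
Pa = 0.5 * 0.307259 * 19.9 * 6.8^2
Pa = 141.37 kN/m


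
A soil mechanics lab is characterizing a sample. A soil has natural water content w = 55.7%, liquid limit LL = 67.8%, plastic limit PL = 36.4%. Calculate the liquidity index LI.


Result: 0.615

Derivation:
First compute the plasticity index:
PI = LL - PL = 67.8 - 36.4 = 31.4
Then compute the liquidity index:
LI = (w - PL) / PI
LI = (55.7 - 36.4) / 31.4
LI = 0.615


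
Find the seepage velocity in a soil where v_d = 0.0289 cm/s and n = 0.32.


Result: 0.09031 cm/s

Derivation:
Using v_s = v_d / n
v_s = 0.0289 / 0.32
v_s = 0.09031 cm/s


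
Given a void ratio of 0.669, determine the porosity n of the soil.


Using the relation n = e / (1 + e)
n = 0.669 / (1 + 0.669)
n = 0.669 / 1.669
n = 0.4008


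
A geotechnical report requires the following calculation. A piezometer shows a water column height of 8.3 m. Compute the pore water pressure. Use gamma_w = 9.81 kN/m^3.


Result: 81.42 kPa

Derivation:
Using u = gamma_w * h_w
u = 9.81 * 8.3
u = 81.42 kPa


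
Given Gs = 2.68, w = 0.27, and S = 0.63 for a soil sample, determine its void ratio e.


Using the relation e = Gs * w / S
e = 2.68 * 0.27 / 0.63
e = 1.1486


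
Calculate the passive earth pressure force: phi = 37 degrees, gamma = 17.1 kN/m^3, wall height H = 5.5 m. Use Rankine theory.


Result: 1040.44 kN/m

Derivation:
Compute passive earth pressure coefficient:
Kp = tan^2(45 + phi/2) = tan^2(63.5) = 4.022791
Compute passive force:
Pp = 0.5 * Kp * gamma * H^2
Pp = 0.5 * 4.022791 * 17.1 * 5.5^2
Pp = 1040.44 kN/m


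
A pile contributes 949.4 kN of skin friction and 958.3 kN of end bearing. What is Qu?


Using Qu = Qf + Qb
Qu = 949.4 + 958.3
Qu = 1907.7 kN


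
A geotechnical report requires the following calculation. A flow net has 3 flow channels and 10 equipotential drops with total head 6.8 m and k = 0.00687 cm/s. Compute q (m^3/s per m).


Convert k to m/s for unit consistency with H:
k = 0.00687 cm/s = 0.00687 / 100 m/s = 6.87e-05 m/s
Using q = k * H * Nf / Nd
Nf / Nd = 3 / 10 = 0.3
q = 6.87e-05 * 6.8 * 0.3
q = 0.0001401 m^3/s per m


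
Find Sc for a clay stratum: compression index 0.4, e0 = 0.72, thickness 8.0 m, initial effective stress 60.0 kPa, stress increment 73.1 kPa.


Using Sc = Cc * H / (1 + e0) * log10((sigma0 + delta_sigma) / sigma0)
Stress ratio = (60.0 + 73.1) / 60.0 = 2.21833
log10(2.21833) = 0.346027
Cc * H / (1 + e0) = 0.4 * 8.0 / (1 + 0.72) = 1.86047
Sc = 1.86047 * 0.346027
Sc = 0.6438 m


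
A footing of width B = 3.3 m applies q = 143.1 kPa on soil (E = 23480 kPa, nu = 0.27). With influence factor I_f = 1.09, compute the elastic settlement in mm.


Using Se = q * B * (1 - nu^2) * I_f / E
1 - nu^2 = 1 - 0.27^2 = 0.9271
Se = 143.1 * 3.3 * 0.9271 * 1.09 / 23480
Se = 0.020324 m
Convert to mm: Se = 0.020324 * 1000 = 20.324 mm


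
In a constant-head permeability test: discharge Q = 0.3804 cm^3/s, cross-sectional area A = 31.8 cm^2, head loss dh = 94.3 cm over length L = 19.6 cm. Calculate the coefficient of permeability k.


Result: 0.002486 cm/s

Derivation:
Compute hydraulic gradient:
i = dh / L = 94.3 / 19.6 = 4.81122
Then apply Darcy's law:
k = Q / (A * i)
k = 0.3804 / (31.8 * 4.81122)
k = 0.3804 / 152.997
k = 0.002486 cm/s


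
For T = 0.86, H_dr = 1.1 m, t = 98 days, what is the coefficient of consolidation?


Result: 0.01062 m^2/day

Derivation:
Using cv = T * H_dr^2 / t
H_dr^2 = 1.1^2 = 1.21
cv = 0.86 * 1.21 / 98
cv = 0.01062 m^2/day


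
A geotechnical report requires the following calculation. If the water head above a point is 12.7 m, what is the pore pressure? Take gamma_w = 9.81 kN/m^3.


Using u = gamma_w * h_w
u = 9.81 * 12.7
u = 124.59 kPa


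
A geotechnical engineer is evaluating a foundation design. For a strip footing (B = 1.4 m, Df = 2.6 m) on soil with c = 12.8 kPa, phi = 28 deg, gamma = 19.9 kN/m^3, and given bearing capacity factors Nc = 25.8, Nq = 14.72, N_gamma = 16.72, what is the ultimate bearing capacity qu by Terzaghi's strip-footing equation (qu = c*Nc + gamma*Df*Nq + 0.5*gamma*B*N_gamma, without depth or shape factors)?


Compute qu = c*Nc + gamma*Df*Nq + 0.5*gamma*B*N_gamma
Term 1: 12.8 * 25.8 = 330.24
Term 2: 19.9 * 2.6 * 14.72 = 761.6128
Term 3: 0.5 * 19.9 * 1.4 * 16.72 = 232.9096
qu = 330.24 + 761.6128 + 232.9096
qu = 1324.76 kPa


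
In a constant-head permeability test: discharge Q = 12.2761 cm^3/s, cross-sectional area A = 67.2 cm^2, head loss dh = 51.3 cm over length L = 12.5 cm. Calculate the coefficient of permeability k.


Compute hydraulic gradient:
i = dh / L = 51.3 / 12.5 = 4.104
Then apply Darcy's law:
k = Q / (A * i)
k = 12.2761 / (67.2 * 4.104)
k = 12.2761 / 275.789
k = 0.044513 cm/s


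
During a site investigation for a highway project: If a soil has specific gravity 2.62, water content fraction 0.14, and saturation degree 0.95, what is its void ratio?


Using the relation e = Gs * w / S
e = 2.62 * 0.14 / 0.95
e = 0.3861


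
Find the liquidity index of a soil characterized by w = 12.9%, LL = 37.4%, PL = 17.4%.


First compute the plasticity index:
PI = LL - PL = 37.4 - 17.4 = 20.0
Then compute the liquidity index:
LI = (w - PL) / PI
LI = (12.9 - 17.4) / 20.0
LI = -0.225


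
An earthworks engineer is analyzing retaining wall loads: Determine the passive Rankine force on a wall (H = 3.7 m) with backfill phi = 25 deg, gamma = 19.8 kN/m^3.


Compute passive earth pressure coefficient:
Kp = tan^2(45 + phi/2) = tan^2(57.5) = 2.463913
Compute passive force:
Pp = 0.5 * Kp * gamma * H^2
Pp = 0.5 * 2.463913 * 19.8 * 3.7^2
Pp = 333.94 kN/m


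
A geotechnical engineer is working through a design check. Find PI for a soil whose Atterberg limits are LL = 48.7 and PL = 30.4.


Result: 18.3

Derivation:
Using PI = LL - PL
PI = 48.7 - 30.4
PI = 18.3


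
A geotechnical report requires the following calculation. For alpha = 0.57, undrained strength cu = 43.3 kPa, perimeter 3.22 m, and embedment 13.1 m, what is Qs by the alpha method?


Result: 1041.09 kN

Derivation:
Using Qs = alpha * cu * perimeter * L
Qs = 0.57 * 43.3 * 3.22 * 13.1
Qs = 1041.09 kN


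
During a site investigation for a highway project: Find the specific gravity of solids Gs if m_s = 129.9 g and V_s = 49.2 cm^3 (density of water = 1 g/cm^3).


Result: 2.64

Derivation:
Using Gs = m_s / (V_s * rho_w)
Since rho_w = 1 g/cm^3:
Gs = 129.9 / 49.2
Gs = 2.64


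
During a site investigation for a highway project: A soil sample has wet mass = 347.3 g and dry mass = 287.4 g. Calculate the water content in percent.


Using w = (m_wet - m_dry) / m_dry * 100
m_wet - m_dry = 347.3 - 287.4 = 59.9 g
w = 59.9 / 287.4 * 100
w = 20.84 %


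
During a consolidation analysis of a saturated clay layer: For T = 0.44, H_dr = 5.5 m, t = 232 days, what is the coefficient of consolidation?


Result: 0.05737 m^2/day

Derivation:
Using cv = T * H_dr^2 / t
H_dr^2 = 5.5^2 = 30.25
cv = 0.44 * 30.25 / 232
cv = 0.05737 m^2/day


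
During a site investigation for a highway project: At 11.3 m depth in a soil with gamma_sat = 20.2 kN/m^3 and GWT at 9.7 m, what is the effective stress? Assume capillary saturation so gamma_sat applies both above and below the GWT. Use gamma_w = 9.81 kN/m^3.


Result: 212.56 kPa

Derivation:
Total stress = gamma_sat * depth
sigma = 20.2 * 11.3 = 228.26 kPa
Pore water pressure u = gamma_w * (depth - d_wt)
u = 9.81 * (11.3 - 9.7) = 15.696 kPa
Effective stress = sigma - u
sigma' = 228.26 - 15.696 = 212.56 kPa


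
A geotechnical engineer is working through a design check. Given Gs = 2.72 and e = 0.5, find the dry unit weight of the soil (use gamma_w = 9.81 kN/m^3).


Using gamma_d = Gs * gamma_w / (1 + e)
gamma_d = 2.72 * 9.81 / (1 + 0.5)
gamma_d = 2.72 * 9.81 / 1.5
gamma_d = 17.789 kN/m^3


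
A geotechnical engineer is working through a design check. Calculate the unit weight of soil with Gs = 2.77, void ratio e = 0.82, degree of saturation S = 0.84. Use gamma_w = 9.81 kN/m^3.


Result: 18.643 kN/m^3

Derivation:
Using gamma = gamma_w * (Gs + S*e) / (1 + e)
Numerator: Gs + S*e = 2.77 + 0.84*0.82 = 3.4588
Denominator: 1 + e = 1 + 0.82 = 1.82
gamma = 9.81 * 3.4588 / 1.82
gamma = 18.643 kN/m^3


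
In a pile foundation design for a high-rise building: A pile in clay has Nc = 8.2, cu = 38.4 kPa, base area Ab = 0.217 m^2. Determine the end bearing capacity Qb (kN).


Using Qb = Nc * cu * Ab
Qb = 8.2 * 38.4 * 0.217
Qb = 68.33 kN


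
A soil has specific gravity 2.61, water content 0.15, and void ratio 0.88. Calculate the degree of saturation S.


Result: 0.4449

Derivation:
Using S = Gs * w / e
S = 2.61 * 0.15 / 0.88
S = 0.4449


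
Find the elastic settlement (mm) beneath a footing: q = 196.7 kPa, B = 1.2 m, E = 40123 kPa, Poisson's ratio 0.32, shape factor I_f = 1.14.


Using Se = q * B * (1 - nu^2) * I_f / E
1 - nu^2 = 1 - 0.32^2 = 0.8976
Se = 196.7 * 1.2 * 0.8976 * 1.14 / 40123
Se = 0.006020 m
Convert to mm: Se = 0.006020 * 1000 = 6.02 mm


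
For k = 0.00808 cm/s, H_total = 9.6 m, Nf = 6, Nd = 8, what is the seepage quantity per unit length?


Result: 0.0005818 m^3/s per m

Derivation:
Convert k to m/s for unit consistency with H:
k = 0.00808 cm/s = 0.00808 / 100 m/s = 8.08e-05 m/s
Using q = k * H * Nf / Nd
Nf / Nd = 6 / 8 = 0.75
q = 8.08e-05 * 9.6 * 0.75
q = 0.0005818 m^3/s per m


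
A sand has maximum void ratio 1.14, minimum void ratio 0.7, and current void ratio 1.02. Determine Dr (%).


Using Dr = (e_max - e) / (e_max - e_min) * 100
e_max - e = 1.14 - 1.02 = 0.12
e_max - e_min = 1.14 - 0.7 = 0.44
Dr = 0.12 / 0.44 * 100
Dr = 27.27 %


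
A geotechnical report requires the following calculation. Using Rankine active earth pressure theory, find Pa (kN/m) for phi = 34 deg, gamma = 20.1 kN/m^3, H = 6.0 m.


Result: 102.29 kN/m

Derivation:
Compute active earth pressure coefficient:
Ka = tan^2(45 - phi/2) = tan^2(28.0) = 0.282715
Compute active force:
Pa = 0.5 * Ka * gamma * H^2
Pa = 0.5 * 0.282715 * 20.1 * 6.0^2
Pa = 102.29 kN/m


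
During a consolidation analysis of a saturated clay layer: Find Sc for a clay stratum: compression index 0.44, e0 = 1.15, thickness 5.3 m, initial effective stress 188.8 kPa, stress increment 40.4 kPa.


Using Sc = Cc * H / (1 + e0) * log10((sigma0 + delta_sigma) / sigma0)
Stress ratio = (188.8 + 40.4) / 188.8 = 1.21398
log10(1.21398) = 0.0842126
Cc * H / (1 + e0) = 0.44 * 5.3 / (1 + 1.15) = 1.08465
Sc = 1.08465 * 0.0842126
Sc = 0.0913 m


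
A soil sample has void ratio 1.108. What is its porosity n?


Using the relation n = e / (1 + e)
n = 1.108 / (1 + 1.108)
n = 1.108 / 2.108
n = 0.5256


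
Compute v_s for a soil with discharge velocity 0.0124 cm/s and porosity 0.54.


Result: 0.02296 cm/s

Derivation:
Using v_s = v_d / n
v_s = 0.0124 / 0.54
v_s = 0.02296 cm/s


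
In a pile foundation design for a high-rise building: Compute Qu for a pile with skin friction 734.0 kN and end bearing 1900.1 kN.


Result: 2634.1 kN

Derivation:
Using Qu = Qf + Qb
Qu = 734.0 + 1900.1
Qu = 2634.1 kN


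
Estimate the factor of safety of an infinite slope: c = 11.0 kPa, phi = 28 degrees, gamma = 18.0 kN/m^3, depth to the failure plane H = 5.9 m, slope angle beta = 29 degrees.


Result: 1.204

Derivation:
Using Fs = c / (gamma*H*sin(beta)*cos(beta)) + tan(phi)/tan(beta)
Cohesion contribution = 11.0 / (18.0*5.9*sin(29)*cos(29))
Cohesion contribution = 0.244274
Friction contribution = tan(28)/tan(29) = 0.959229
Fs = 0.244274 + 0.959229
Fs = 1.204


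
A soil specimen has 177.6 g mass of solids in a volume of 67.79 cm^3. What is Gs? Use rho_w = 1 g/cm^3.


Result: 2.62

Derivation:
Using Gs = m_s / (V_s * rho_w)
Since rho_w = 1 g/cm^3:
Gs = 177.6 / 67.79
Gs = 2.62


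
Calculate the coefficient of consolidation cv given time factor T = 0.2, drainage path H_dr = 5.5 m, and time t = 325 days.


Using cv = T * H_dr^2 / t
H_dr^2 = 5.5^2 = 30.25
cv = 0.2 * 30.25 / 325
cv = 0.01862 m^2/day


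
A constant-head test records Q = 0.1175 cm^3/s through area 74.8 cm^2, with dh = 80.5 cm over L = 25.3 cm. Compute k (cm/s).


Result: 0.000494 cm/s

Derivation:
Compute hydraulic gradient:
i = dh / L = 80.5 / 25.3 = 3.18182
Then apply Darcy's law:
k = Q / (A * i)
k = 0.1175 / (74.8 * 3.18182)
k = 0.1175 / 238
k = 0.000494 cm/s


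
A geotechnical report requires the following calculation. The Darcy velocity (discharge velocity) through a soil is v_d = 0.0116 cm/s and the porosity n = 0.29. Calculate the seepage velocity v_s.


Result: 0.04 cm/s

Derivation:
Using v_s = v_d / n
v_s = 0.0116 / 0.29
v_s = 0.04 cm/s


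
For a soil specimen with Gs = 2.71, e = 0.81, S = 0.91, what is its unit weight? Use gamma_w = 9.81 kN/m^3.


Using gamma = gamma_w * (Gs + S*e) / (1 + e)
Numerator: Gs + S*e = 2.71 + 0.91*0.81 = 3.4471
Denominator: 1 + e = 1 + 0.81 = 1.81
gamma = 9.81 * 3.4471 / 1.81
gamma = 18.683 kN/m^3


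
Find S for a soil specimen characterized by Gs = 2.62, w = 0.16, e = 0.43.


Result: 0.9749

Derivation:
Using S = Gs * w / e
S = 2.62 * 0.16 / 0.43
S = 0.9749


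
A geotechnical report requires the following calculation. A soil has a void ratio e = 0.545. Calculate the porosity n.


Using the relation n = e / (1 + e)
n = 0.545 / (1 + 0.545)
n = 0.545 / 1.545
n = 0.3528


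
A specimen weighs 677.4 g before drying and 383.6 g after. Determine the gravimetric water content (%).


Using w = (m_wet - m_dry) / m_dry * 100
m_wet - m_dry = 677.4 - 383.6 = 293.8 g
w = 293.8 / 383.6 * 100
w = 76.59 %


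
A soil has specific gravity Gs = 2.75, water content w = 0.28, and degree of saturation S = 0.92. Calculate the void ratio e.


Using the relation e = Gs * w / S
e = 2.75 * 0.28 / 0.92
e = 0.837


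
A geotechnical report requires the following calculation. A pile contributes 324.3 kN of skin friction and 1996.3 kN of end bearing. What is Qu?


Using Qu = Qf + Qb
Qu = 324.3 + 1996.3
Qu = 2320.6 kN


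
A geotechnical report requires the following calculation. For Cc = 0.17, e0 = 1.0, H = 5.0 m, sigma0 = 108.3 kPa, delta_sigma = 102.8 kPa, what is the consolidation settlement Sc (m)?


Result: 0.1232 m

Derivation:
Using Sc = Cc * H / (1 + e0) * log10((sigma0 + delta_sigma) / sigma0)
Stress ratio = (108.3 + 102.8) / 108.3 = 1.94922
log10(1.94922) = 0.28986
Cc * H / (1 + e0) = 0.17 * 5.0 / (1 + 1.0) = 0.425
Sc = 0.425 * 0.28986
Sc = 0.1232 m


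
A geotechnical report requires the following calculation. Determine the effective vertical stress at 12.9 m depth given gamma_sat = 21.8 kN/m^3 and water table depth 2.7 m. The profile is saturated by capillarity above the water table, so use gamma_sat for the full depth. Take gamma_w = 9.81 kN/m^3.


Total stress = gamma_sat * depth
sigma = 21.8 * 12.9 = 281.22 kPa
Pore water pressure u = gamma_w * (depth - d_wt)
u = 9.81 * (12.9 - 2.7) = 100.062 kPa
Effective stress = sigma - u
sigma' = 281.22 - 100.062 = 181.16 kPa


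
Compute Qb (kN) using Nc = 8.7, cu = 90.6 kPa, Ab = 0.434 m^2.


Using Qb = Nc * cu * Ab
Qb = 8.7 * 90.6 * 0.434
Qb = 342.09 kN


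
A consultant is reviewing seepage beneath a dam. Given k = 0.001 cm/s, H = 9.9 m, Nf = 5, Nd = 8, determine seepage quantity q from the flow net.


Result: 6.187e-05 m^3/s per m

Derivation:
Convert k to m/s for unit consistency with H:
k = 0.001 cm/s = 0.001 / 100 m/s = 1e-05 m/s
Using q = k * H * Nf / Nd
Nf / Nd = 5 / 8 = 0.625
q = 1e-05 * 9.9 * 0.625
q = 6.187e-05 m^3/s per m


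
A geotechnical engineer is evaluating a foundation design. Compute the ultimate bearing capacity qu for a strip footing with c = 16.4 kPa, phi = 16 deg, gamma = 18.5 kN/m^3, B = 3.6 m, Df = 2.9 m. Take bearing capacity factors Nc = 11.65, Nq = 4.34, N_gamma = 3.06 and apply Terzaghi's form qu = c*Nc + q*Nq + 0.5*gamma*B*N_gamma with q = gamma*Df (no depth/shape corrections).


Result: 525.8 kPa

Derivation:
Compute qu = c*Nc + gamma*Df*Nq + 0.5*gamma*B*N_gamma
Term 1: 16.4 * 11.65 = 191.06
Term 2: 18.5 * 2.9 * 4.34 = 232.841
Term 3: 0.5 * 18.5 * 3.6 * 3.06 = 101.898
qu = 191.06 + 232.841 + 101.898
qu = 525.8 kPa


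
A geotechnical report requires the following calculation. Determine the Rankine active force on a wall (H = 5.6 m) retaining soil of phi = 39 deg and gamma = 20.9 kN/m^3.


Compute active earth pressure coefficient:
Ka = tan^2(45 - phi/2) = tan^2(25.5) = 0.227506
Compute active force:
Pa = 0.5 * Ka * gamma * H^2
Pa = 0.5 * 0.227506 * 20.9 * 5.6^2
Pa = 74.56 kN/m


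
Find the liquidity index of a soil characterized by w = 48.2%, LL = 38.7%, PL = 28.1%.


Result: 1.896

Derivation:
First compute the plasticity index:
PI = LL - PL = 38.7 - 28.1 = 10.6
Then compute the liquidity index:
LI = (w - PL) / PI
LI = (48.2 - 28.1) / 10.6
LI = 1.896


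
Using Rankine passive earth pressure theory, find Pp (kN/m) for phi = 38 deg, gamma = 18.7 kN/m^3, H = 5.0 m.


Compute passive earth pressure coefficient:
Kp = tan^2(45 + phi/2) = tan^2(64.0) = 4.203746
Compute passive force:
Pp = 0.5 * Kp * gamma * H^2
Pp = 0.5 * 4.203746 * 18.7 * 5.0^2
Pp = 982.63 kN/m


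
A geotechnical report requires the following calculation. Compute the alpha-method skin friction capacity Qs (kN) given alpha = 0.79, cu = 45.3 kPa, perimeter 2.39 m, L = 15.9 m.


Using Qs = alpha * cu * perimeter * L
Qs = 0.79 * 45.3 * 2.39 * 15.9
Qs = 1359.94 kN


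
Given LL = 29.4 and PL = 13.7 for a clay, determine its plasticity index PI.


Using PI = LL - PL
PI = 29.4 - 13.7
PI = 15.7


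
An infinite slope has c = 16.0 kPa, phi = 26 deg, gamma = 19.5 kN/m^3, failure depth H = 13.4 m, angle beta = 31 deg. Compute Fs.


Using Fs = c / (gamma*H*sin(beta)*cos(beta)) + tan(phi)/tan(beta)
Cohesion contribution = 16.0 / (19.5*13.4*sin(31)*cos(31))
Cohesion contribution = 0.1387
Friction contribution = tan(26)/tan(31) = 0.811723
Fs = 0.1387 + 0.811723
Fs = 0.95


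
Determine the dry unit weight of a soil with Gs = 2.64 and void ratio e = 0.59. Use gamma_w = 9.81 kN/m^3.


Using gamma_d = Gs * gamma_w / (1 + e)
gamma_d = 2.64 * 9.81 / (1 + 0.59)
gamma_d = 2.64 * 9.81 / 1.59
gamma_d = 16.288 kN/m^3


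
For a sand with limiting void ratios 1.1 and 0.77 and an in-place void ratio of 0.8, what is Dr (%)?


Using Dr = (e_max - e) / (e_max - e_min) * 100
e_max - e = 1.1 - 0.8 = 0.3
e_max - e_min = 1.1 - 0.77 = 0.33
Dr = 0.3 / 0.33 * 100
Dr = 90.91 %


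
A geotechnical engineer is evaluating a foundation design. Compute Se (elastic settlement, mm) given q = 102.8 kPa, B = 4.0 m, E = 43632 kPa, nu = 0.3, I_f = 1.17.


Result: 10.034 mm

Derivation:
Using Se = q * B * (1 - nu^2) * I_f / E
1 - nu^2 = 1 - 0.3^2 = 0.91
Se = 102.8 * 4.0 * 0.91 * 1.17 / 43632
Se = 0.010034 m
Convert to mm: Se = 0.010034 * 1000 = 10.034 mm


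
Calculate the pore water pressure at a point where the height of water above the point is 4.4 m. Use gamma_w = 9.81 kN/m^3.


Using u = gamma_w * h_w
u = 9.81 * 4.4
u = 43.16 kPa


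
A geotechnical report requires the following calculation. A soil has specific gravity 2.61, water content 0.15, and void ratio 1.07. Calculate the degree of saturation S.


Result: 0.3659

Derivation:
Using S = Gs * w / e
S = 2.61 * 0.15 / 1.07
S = 0.3659


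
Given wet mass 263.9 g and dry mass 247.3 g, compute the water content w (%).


Using w = (m_wet - m_dry) / m_dry * 100
m_wet - m_dry = 263.9 - 247.3 = 16.6 g
w = 16.6 / 247.3 * 100
w = 6.71 %


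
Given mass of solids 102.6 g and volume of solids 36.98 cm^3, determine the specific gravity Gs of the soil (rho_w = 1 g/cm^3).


Result: 2.774

Derivation:
Using Gs = m_s / (V_s * rho_w)
Since rho_w = 1 g/cm^3:
Gs = 102.6 / 36.98
Gs = 2.774


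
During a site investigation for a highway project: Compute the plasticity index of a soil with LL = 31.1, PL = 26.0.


Using PI = LL - PL
PI = 31.1 - 26.0
PI = 5.1


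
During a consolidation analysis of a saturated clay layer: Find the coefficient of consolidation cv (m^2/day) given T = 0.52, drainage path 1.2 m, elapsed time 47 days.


Result: 0.01593 m^2/day

Derivation:
Using cv = T * H_dr^2 / t
H_dr^2 = 1.2^2 = 1.44
cv = 0.52 * 1.44 / 47
cv = 0.01593 m^2/day


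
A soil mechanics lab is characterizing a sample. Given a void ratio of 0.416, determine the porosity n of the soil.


Using the relation n = e / (1 + e)
n = 0.416 / (1 + 0.416)
n = 0.416 / 1.416
n = 0.2938


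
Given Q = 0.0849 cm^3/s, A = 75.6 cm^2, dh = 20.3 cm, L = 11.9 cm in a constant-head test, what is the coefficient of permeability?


Compute hydraulic gradient:
i = dh / L = 20.3 / 11.9 = 1.70588
Then apply Darcy's law:
k = Q / (A * i)
k = 0.0849 / (75.6 * 1.70588)
k = 0.0849 / 128.965
k = 0.000658 cm/s


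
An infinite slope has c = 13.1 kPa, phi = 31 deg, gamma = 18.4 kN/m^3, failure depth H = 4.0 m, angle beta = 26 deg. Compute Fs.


Using Fs = c / (gamma*H*sin(beta)*cos(beta)) + tan(phi)/tan(beta)
Cohesion contribution = 13.1 / (18.4*4.0*sin(26)*cos(26))
Cohesion contribution = 0.451743
Friction contribution = tan(31)/tan(26) = 1.23195
Fs = 0.451743 + 1.23195
Fs = 1.684


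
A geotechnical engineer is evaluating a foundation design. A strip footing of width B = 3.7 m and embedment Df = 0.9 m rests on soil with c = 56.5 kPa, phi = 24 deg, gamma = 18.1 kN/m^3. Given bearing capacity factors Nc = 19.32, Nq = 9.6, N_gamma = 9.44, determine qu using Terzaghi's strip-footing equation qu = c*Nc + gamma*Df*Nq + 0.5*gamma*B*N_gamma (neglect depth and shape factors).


Compute qu = c*Nc + gamma*Df*Nq + 0.5*gamma*B*N_gamma
Term 1: 56.5 * 19.32 = 1091.58
Term 2: 18.1 * 0.9 * 9.6 = 156.384
Term 3: 0.5 * 18.1 * 3.7 * 9.44 = 316.0984
qu = 1091.58 + 156.384 + 316.0984
qu = 1564.06 kPa


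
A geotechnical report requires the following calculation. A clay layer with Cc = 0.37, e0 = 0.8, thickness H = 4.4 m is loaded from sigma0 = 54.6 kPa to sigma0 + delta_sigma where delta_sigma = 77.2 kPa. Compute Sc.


Using Sc = Cc * H / (1 + e0) * log10((sigma0 + delta_sigma) / sigma0)
Stress ratio = (54.6 + 77.2) / 54.6 = 2.41392
log10(2.41392) = 0.382723
Cc * H / (1 + e0) = 0.37 * 4.4 / (1 + 0.8) = 0.904444
Sc = 0.904444 * 0.382723
Sc = 0.3462 m


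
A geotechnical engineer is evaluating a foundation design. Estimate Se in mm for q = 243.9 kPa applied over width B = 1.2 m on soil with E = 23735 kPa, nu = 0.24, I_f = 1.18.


Using Se = q * B * (1 - nu^2) * I_f / E
1 - nu^2 = 1 - 0.24^2 = 0.9424
Se = 243.9 * 1.2 * 0.9424 * 1.18 / 23735
Se = 0.013713 m
Convert to mm: Se = 0.013713 * 1000 = 13.713 mm


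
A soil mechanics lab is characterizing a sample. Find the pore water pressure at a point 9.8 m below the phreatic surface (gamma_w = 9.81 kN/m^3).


Using u = gamma_w * h_w
u = 9.81 * 9.8
u = 96.14 kPa


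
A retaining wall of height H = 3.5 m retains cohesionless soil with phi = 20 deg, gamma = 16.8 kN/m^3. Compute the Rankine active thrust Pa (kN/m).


Compute active earth pressure coefficient:
Ka = tan^2(45 - phi/2) = tan^2(35.0) = 0.490291
Compute active force:
Pa = 0.5 * Ka * gamma * H^2
Pa = 0.5 * 0.490291 * 16.8 * 3.5^2
Pa = 50.45 kN/m


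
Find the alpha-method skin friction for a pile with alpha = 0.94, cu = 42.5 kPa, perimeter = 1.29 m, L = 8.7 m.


Using Qs = alpha * cu * perimeter * L
Qs = 0.94 * 42.5 * 1.29 * 8.7
Qs = 448.36 kN


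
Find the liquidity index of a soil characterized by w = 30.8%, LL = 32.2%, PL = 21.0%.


First compute the plasticity index:
PI = LL - PL = 32.2 - 21.0 = 11.2
Then compute the liquidity index:
LI = (w - PL) / PI
LI = (30.8 - 21.0) / 11.2
LI = 0.875


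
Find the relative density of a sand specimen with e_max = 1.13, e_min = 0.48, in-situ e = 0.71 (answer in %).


Result: 64.62 %

Derivation:
Using Dr = (e_max - e) / (e_max - e_min) * 100
e_max - e = 1.13 - 0.71 = 0.42
e_max - e_min = 1.13 - 0.48 = 0.65
Dr = 0.42 / 0.65 * 100
Dr = 64.62 %


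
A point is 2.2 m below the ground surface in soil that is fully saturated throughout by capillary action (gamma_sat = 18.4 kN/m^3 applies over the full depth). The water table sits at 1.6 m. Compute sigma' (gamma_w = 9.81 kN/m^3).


Total stress = gamma_sat * depth
sigma = 18.4 * 2.2 = 40.48 kPa
Pore water pressure u = gamma_w * (depth - d_wt)
u = 9.81 * (2.2 - 1.6) = 5.886 kPa
Effective stress = sigma - u
sigma' = 40.48 - 5.886 = 34.59 kPa


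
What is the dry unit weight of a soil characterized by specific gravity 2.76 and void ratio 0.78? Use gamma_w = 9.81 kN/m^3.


Using gamma_d = Gs * gamma_w / (1 + e)
gamma_d = 2.76 * 9.81 / (1 + 0.78)
gamma_d = 2.76 * 9.81 / 1.78
gamma_d = 15.211 kN/m^3


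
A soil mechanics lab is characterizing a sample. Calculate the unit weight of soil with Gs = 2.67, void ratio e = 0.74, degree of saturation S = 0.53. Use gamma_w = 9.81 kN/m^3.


Using gamma = gamma_w * (Gs + S*e) / (1 + e)
Numerator: Gs + S*e = 2.67 + 0.53*0.74 = 3.0622
Denominator: 1 + e = 1 + 0.74 = 1.74
gamma = 9.81 * 3.0622 / 1.74
gamma = 17.264 kN/m^3


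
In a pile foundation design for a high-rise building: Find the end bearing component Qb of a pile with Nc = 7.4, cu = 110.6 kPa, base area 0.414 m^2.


Using Qb = Nc * cu * Ab
Qb = 7.4 * 110.6 * 0.414
Qb = 338.83 kN


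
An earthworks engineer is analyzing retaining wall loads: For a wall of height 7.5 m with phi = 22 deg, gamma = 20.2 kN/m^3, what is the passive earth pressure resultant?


Result: 1248.73 kN/m

Derivation:
Compute passive earth pressure coefficient:
Kp = tan^2(45 + phi/2) = tan^2(56.0) = 2.197987
Compute passive force:
Pp = 0.5 * Kp * gamma * H^2
Pp = 0.5 * 2.197987 * 20.2 * 7.5^2
Pp = 1248.73 kN/m
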